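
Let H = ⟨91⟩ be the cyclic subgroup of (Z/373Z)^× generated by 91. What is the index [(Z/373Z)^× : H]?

ord(91) | φ(373) = 373 − 1 = 372 = 2^2 · 3 · 31.
Divisors of 372: 1, 2, 3, 4, 6, 12, 31, 62, 93, 124, 186, 372.
Check 91^d mod 373 for each divisor in increasing order:
91^1 ≡ 91 (mod 373)
91^2 ≡ 75 (mod 373)
91^3 ≡ 111 (mod 373)
91^4 ≡ 30 (mod 373)
91^6 ≡ 12 (mod 373)
91^12 ≡ 144 (mod 373)
91^31 ≡ 1 (mod 373) ✓
So ord_373(91) = 31, hence |⟨91⟩| = 31.
The index is φ(373) / ord(91) = 372 / 31 = 12.

12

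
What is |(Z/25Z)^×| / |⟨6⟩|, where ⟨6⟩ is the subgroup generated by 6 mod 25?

4

Since 6 ∈ (Z/25Z)^×, its order divides φ(25) = φ(5^2) = 5·(5−1) = 20 = 2^2 · 5.
Divisors of 20: 1, 2, 4, 5, 10, 20.
Evaluate successive powers at the divisors of 20:
6^1 ≡ 6 (mod 25)
6^2 ≡ 11 (mod 25)
6^4 ≡ 21 (mod 25)
6^5 ≡ 1 (mod 25) ✓
The order of 6 is 5, so the subgroup it generates has 5 elements.
The index is φ(25) / ord(6) = 20 / 5 = 4.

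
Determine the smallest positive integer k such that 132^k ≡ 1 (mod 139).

Since 132 ∈ (Z/139Z)^×, its order divides φ(139) = 139 − 1 = 138 = 2 · 3 · 23.
Divisors of 138: 1, 2, 3, 6, 23, 46, 69, 138.
Compute 132^d (mod 139) for the divisors d until we hit 1:
132^1 ≡ 132 (mod 139)
132^2 ≡ 49 (mod 139)
132^3 ≡ 74 (mod 139)
132^6 ≡ 55 (mod 139)
132^23 ≡ 43 (mod 139)
132^46 ≡ 42 (mod 139)
132^69 ≡ 138 (mod 139)
132^138 ≡ 1 (mod 139) ✓
The smallest such exponent is 138, so the order of 132 is 138.

138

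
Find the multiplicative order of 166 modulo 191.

ord(166) | φ(191) = 191 − 1 = 190 = 2 · 5 · 19.
Divisors of 190: 1, 2, 5, 10, 19, 38, 95, 190.
Check 166^d mod 191 for each divisor in increasing order:
166^1 ≡ 166 (mod 191)
166^2 ≡ 52 (mod 191)
166^5 ≡ 14 (mod 191)
166^10 ≡ 5 (mod 191)
166^19 ≡ 190 (mod 191)
166^38 ≡ 1 (mod 191) ✓
The smallest such exponent is 38, so the order of 166 is 38.

38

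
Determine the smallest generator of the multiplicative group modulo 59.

2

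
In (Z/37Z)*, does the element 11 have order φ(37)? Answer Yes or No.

φ(37) = 37 − 1 = 36 = 2^2 · 3^2.
An element g generates (Z/37Z)^× iff g^(36/q) ≢ 1 (mod 37) for each prime q ∈ {2, 3}.
11^18 ≡ 1 (mod 37)  [q = 2: ≡ 1 ✗]
11^12 ≡ 1 (mod 37)  [q = 3: ≡ 1 ✗]
Since 11^18 ≡ 1, the order of 11 divides 18 < 36, so 11 is not a primitive root.

No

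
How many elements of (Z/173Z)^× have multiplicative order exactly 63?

φ(173) = 173 − 1 = 172 = 2^2 · 43.
Since (Z/173Z)^× is cyclic of order 172, the number of elements of order d is φ(d) when d | 172 and 0 otherwise.
Here 172 is not a multiple of 63, so there are no elements of order 63.

0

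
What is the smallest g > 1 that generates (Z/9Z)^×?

φ(9) = φ(3^2) = 3·(3−1) = 6 = 2 · 3.
Test candidates g = 2, 3, … against the prime factors q ∈ {2, 3} of φ(9): g is a generator iff g^(6/q) ≢ 1 for every such q.
g = 2: 2^3 ≡ 8; 2^2 ≡ 4 — none is 1, so 2 is a primitive root.
So 2 is the smallest generator of (Z/9Z)^×.

2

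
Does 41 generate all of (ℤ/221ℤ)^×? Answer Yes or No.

No

221 = 13 · 17 is a product of two distinct odd primes, so (Z/221Z)^× ≅ (Z/13Z)^× × (Z/17Z)^× is not cyclic.
No primitive root modulo 221 exists; in particular 41 is not one.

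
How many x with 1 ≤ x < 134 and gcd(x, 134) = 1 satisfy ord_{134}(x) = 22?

φ(134) = φ(2)·φ(67) = 1·66 = 66 = 2 · 3 · 11.
(Z/134Z)^× is cyclic (|G| = 66); a cyclic group of order m has exactly φ(d) elements of each order d | m, and none otherwise.
22 = 2 · 11 divides 66, and φ(22) = 10.

10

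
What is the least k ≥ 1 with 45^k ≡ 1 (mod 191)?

95

Since 45 ∈ (Z/191Z)^×, its order divides φ(191) = 191 − 1 = 190 = 2 · 5 · 19.
Divisors of 190: 1, 2, 5, 10, 19, 38, 95, 190.
Test each divisor d:
45^1 ≡ 45 (mod 191)
45^2 ≡ 115 (mod 191)
45^5 ≡ 160 (mod 191)
45^10 ≡ 6 (mod 191)
45^19 ≡ 39 (mod 191)
45^38 ≡ 184 (mod 191)
45^95 ≡ 1 (mod 191) ✓
So ord_191(45) = 95.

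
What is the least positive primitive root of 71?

7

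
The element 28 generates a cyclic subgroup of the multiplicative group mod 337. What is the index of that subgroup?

2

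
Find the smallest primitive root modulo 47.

φ(47) = 47 − 1 = 46 = 2 · 23.
Test candidates g = 2, 3, … against the prime factors q ∈ {2, 23} of φ(47): g is a generator iff g^(46/q) ≢ 1 for every such q.
g = 2: 2^23 ≡ 1 — hits 1, so not a primitive root.
g = 3: 3^23 ≡ 1 — hits 1, so not a primitive root.
g = 4: 4^23 ≡ 1 — hits 1, so not a primitive root.
g = 5: 5^23 ≡ 46; 5^2 ≡ 25 — none is 1, so 5 is a primitive root.
So 5 is the smallest generator of (Z/47Z)^×.

5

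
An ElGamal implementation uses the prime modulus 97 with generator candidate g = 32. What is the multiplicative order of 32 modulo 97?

48

Since 32 ∈ (Z/97Z)^×, its order divides φ(97) = 97 − 1 = 96 = 2^5 · 3.
Divisors of 96: 1, 2, 3, 4, 6, 8, 12, 16, 24, 32, 48, 96.
Test each divisor d:
32^1 ≡ 32 (mod 97)
32^2 ≡ 54 (mod 97)
32^3 ≡ 79 (mod 97)
32^4 ≡ 6 (mod 97)
32^6 ≡ 33 (mod 97)
32^8 ≡ 36 (mod 97)
32^12 ≡ 22 (mod 97)
32^16 ≡ 35 (mod 97)
32^24 ≡ 96 (mod 97)
32^32 ≡ 61 (mod 97)
32^48 ≡ 1 (mod 97) ✓
So ord_97(32) = 48.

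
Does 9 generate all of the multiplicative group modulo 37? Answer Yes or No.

No

φ(37) = 37 − 1 = 36 = 2^2 · 3^2.
Test 9^(36/q) mod 37 for each prime factor q of 36:
9^18 ≡ 1 (mod 37)  [q = 2: ≡ 1 ✗]
9^12 ≡ 26 (mod 37)  [q = 3: ≢ 1 ✓]
Since 9^18 ≡ 1, the order of 9 divides 18 < 36, so 9 is not a primitive root.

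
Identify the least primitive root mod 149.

2

φ(149) = 149 − 1 = 148 = 2^2 · 37.
g is a primitive root iff g^(148/q) ≢ 1 (mod 149) for each prime q ∈ {2, 37}.
g = 2: 2^74 ≡ 148; 2^4 ≡ 16 — none is 1, so 2 is a primitive root.
Hence the least primitive root of 149 is 2.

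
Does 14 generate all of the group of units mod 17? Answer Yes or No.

Yes

φ(17) = 17 − 1 = 16 = 2^4.
It suffices to check that the order of 14 is not a proper divisor of 16: compute 14^(16/q) for q ∈ {2}.
14^8 ≡ 16 (mod 17)  [q = 2: ≢ 1 ✓]
None equal 1, so ord_17(14) = 16: 14 is a primitive root.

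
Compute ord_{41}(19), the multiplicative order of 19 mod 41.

Since 19 ∈ (Z/41Z)^×, its order divides φ(41) = 41 − 1 = 40 = 2^3 · 5.
Divisors of 40: 1, 2, 4, 5, 8, 10, 20, 40.
Check 19^d mod 41 for each divisor in increasing order:
19^1 ≡ 19
19^2 ≡ 33
19^4 ≡ 23
19^5 ≡ 27
19^8 ≡ 37
19^10 ≡ 32
19^20 ≡ 40
19^40 ≡ 1
Therefore the multiplicative order of 19 modulo 41 is 40.

40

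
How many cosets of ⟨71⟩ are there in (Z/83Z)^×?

ord(71) | φ(83) = 83 − 1 = 82 = 2 · 41.
Divisors of 82: 1, 2, 41, 82.
Test each divisor d:
71^1 ≡ 71
71^2 ≡ 61
71^41 ≡ 82
71^82 ≡ 1
The order of 71 is 82, so the subgroup it generates has 82 elements.
The index is φ(83) / ord(71) = 82 / 82 = 1.

1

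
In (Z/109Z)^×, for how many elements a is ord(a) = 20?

0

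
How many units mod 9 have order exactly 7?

0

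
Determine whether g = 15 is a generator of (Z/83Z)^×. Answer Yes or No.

Yes

φ(83) = 83 − 1 = 82 = 2 · 41.
It suffices to check that the order of 15 is not a proper divisor of 82: compute 15^(82/q) for q ∈ {2, 41}.
15^41 ≡ 82 (mod 83)  [q = 2: ≢ 1 ✓]
15^2 ≡ 59 (mod 83)  [q = 41: ≢ 1 ✓]
All checks pass, so 15 has order 82 and is a primitive root modulo 83.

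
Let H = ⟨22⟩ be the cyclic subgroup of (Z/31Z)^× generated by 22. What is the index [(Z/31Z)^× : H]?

1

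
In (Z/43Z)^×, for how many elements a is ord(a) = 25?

φ(43) = 43 − 1 = 42 = 2 · 3 · 7.
In a cyclic group of order 42, there are φ(d) elements of order d for each divisor d of 42, and zero for non-divisors.
25 does not divide 42, so no element of (Z/43Z)^× has order 25.

0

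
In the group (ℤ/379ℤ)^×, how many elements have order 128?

0

φ(379) = 379 − 1 = 378 = 2 · 3^3 · 7.
Since (Z/379Z)^× is cyclic of order 378, the number of elements of order d is φ(d) when d | 378 and 0 otherwise.
Since 128 ∤ 378, the count is 0.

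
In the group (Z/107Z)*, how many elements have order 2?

1

φ(107) = 107 − 1 = 106 = 2 · 53.
In a cyclic group of order 106, there are φ(d) elements of order d for each divisor d of 106, and zero for non-divisors.
2 | 106, and φ(2) = 2 − 1 = 1.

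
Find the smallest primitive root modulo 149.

2

φ(149) = 149 − 1 = 148 = 2^2 · 37.
Test candidates g = 2, 3, … against the prime factors q ∈ {2, 37} of φ(149): g is a generator iff g^(148/q) ≢ 1 for every such q.
g = 2: 2^74 ≡ 148; 2^4 ≡ 16 — none is 1, so 2 is a primitive root.
So 2 is the smallest generator of (Z/149Z)^×.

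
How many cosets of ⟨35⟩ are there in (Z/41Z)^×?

1

By Lagrange's theorem, ord_41(35) divides φ(41) = 41 − 1 = 40 = 2^3 · 5.
Divisors of 40: 1, 2, 4, 5, 8, 10, 20, 40.
Test each divisor d:
35^1 ≡ 35 (mod 41)
35^2 ≡ 36 (mod 41)
35^4 ≡ 25 (mod 41)
35^5 ≡ 14 (mod 41)
35^8 ≡ 10 (mod 41)
35^10 ≡ 32 (mod 41)
35^20 ≡ 40 (mod 41)
35^40 ≡ 1 (mod 41) ✓
So ord_41(35) = 40, hence |⟨35⟩| = 40.
[(Z/41Z)^× : ⟨35⟩] = 40/40 = 1.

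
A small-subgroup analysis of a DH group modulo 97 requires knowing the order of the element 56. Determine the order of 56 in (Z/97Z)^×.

96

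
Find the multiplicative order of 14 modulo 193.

Since 14 ∈ (Z/193Z)^×, its order divides φ(193) = 193 − 1 = 192 = 2^6 · 3.
Divisors of 192: 1, 2, 3, 4, 6, 8, 12, 16, 24, 32, 48, 64, 96, 192.
Test each divisor d:
14^1 ≡ 14 (mod 193)
14^2 ≡ 3 (mod 193)
14^3 ≡ 42 (mod 193)
14^4 ≡ 9 (mod 193)
14^6 ≡ 27 (mod 193)
14^8 ≡ 81 (mod 193)
14^12 ≡ 150 (mod 193)
14^16 ≡ 192 (mod 193)
14^24 ≡ 112 (mod 193)
14^32 ≡ 1 (mod 193) ✓
Therefore the multiplicative order of 14 modulo 193 is 32.

32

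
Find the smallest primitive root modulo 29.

2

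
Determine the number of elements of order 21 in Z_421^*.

12

φ(421) = 421 − 1 = 420 = 2^2 · 3 · 5 · 7.
(Z/421Z)^× is cyclic (|G| = 420); a cyclic group of order m has exactly φ(d) elements of each order d | m, and none otherwise.
21 = 3 · 7 divides 420, and φ(21) = 12.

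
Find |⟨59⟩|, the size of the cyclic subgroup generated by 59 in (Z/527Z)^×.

The order of 59 must divide φ(527) = φ(17·31) = (17−1)·(31−1) = 16·30 = 480 = 2^5 · 3 · 5.
Divisors of 480: 1, 2, 3, 4, 5, 6, 8, 10, 12, 15, 16, 20, 24, 30, 32, 40, 48, 60, 80, 96, 120, 160, 240, 480.
Check 59^d mod 527 for each divisor in increasing order:
59^1 ≡ 59 (mod 527)
59^2 ≡ 319 (mod 527)
59^3 ≡ 376 (mod 527)
59^4 ≡ 50 (mod 527)
59^5 ≡ 315 (mod 527)
59^6 ≡ 140 (mod 527)
59^8 ≡ 392 (mod 527)
59^10 ≡ 149 (mod 527)
59^12 ≡ 101 (mod 527)
59^15 ≡ 32 (mod 527)
59^16 ≡ 307 (mod 527)
59^20 ≡ 67 (mod 527)
59^24 ≡ 188 (mod 527)
59^30 ≡ 497 (mod 527)
59^32 ≡ 443 (mod 527)
59^40 ≡ 273 (mod 527)
59^48 ≡ 35 (mod 527)
59^60 ≡ 373 (mod 527)
59^80 ≡ 222 (mod 527)
59^96 ≡ 171 (mod 527)
59^120 ≡ 1 (mod 527) ✓
Hence ord(59) = 120.

120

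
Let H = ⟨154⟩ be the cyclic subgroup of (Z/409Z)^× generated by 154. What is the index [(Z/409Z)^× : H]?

The order of 154 must divide φ(409) = 409 − 1 = 408 = 2^3 · 3 · 17.
Divisors of 408: 1, 2, 3, 4, 6, 8, 12, 17, 24, 34, 51, 68, 102, 136, 204, 408.
Compute 154^d (mod 409) for the divisors d until we hit 1:
154^1 ≡ 154 (mod 409)
154^2 ≡ 403 (mod 409)
154^3 ≡ 303 (mod 409)
154^4 ≡ 36 (mod 409)
154^6 ≡ 193 (mod 409)
154^8 ≡ 69 (mod 409)
154^12 ≡ 30 (mod 409)
154^17 ≡ 266 (mod 409)
154^24 ≡ 82 (mod 409)
154^34 ≡ 408 (mod 409)
154^51 ≡ 143 (mod 409)
154^68 ≡ 1 (mod 409) ✓
So ord_409(154) = 68, hence |⟨154⟩| = 68.
The index is φ(409) / ord(154) = 408 / 68 = 6.

6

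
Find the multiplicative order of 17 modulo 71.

10

By Lagrange's theorem, ord_71(17) divides φ(71) = 71 − 1 = 70 = 2 · 5 · 7.
Divisors of 70: 1, 2, 5, 7, 10, 14, 35, 70.
Check 17^d mod 71 for each divisor in increasing order:
17^1 ≡ 17 (mod 71)
17^2 ≡ 5 (mod 71)
17^5 ≡ 70 (mod 71)
17^7 ≡ 66 (mod 71)
17^10 ≡ 1 (mod 71) ✓
The smallest such exponent is 10, so the order of 17 is 10.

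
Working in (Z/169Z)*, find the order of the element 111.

Since 111 ∈ (Z/169Z)^×, its order divides φ(169) = φ(13^2) = 13·(13−1) = 156 = 2^2 · 3 · 13.
Divisors of 156: 1, 2, 3, 4, 6, 12, 13, 26, 39, 52, 78, 156.
Check 111^d mod 169 for each divisor in increasing order:
111^1 ≡ 111
111^2 ≡ 153
111^3 ≡ 83
111^4 ≡ 87
111^6 ≡ 129
111^12 ≡ 79
111^13 ≡ 150
111^26 ≡ 23
111^39 ≡ 70
111^52 ≡ 22
111^78 ≡ 168
111^156 ≡ 1
So ord_169(111) = 156.

156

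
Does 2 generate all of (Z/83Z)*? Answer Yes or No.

Yes

φ(83) = 83 − 1 = 82 = 2 · 41.
It suffices to check that the order of 2 is not a proper divisor of 82: compute 2^(82/q) for q ∈ {2, 41}.
2^41 ≡ 82 (mod 83)  [q = 2: ≢ 1 ✓]
2^2 ≡ 4 (mod 83)  [q = 41: ≢ 1 ✓]
All checks pass, so 2 has order 82 and is a primitive root modulo 83.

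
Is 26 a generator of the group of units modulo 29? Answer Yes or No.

Yes

φ(29) = 29 − 1 = 28 = 2^2 · 7.
An element g generates (Z/29Z)^× iff g^(28/q) ≢ 1 (mod 29) for each prime q ∈ {2, 7}.
26^14 ≡ 28 (mod 29)  [q = 2: ≢ 1 ✓]
26^4 ≡ 23 (mod 29)  [q = 7: ≢ 1 ✓]
None equal 1, so ord_29(26) = 28: 26 is a primitive root.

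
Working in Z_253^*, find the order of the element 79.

110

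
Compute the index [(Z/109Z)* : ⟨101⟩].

The order of 101 must divide φ(109) = 109 − 1 = 108 = 2^2 · 3^3.
Divisors of 108: 1, 2, 3, 4, 6, 9, 12, 18, 27, 36, 54, 108.
Evaluate successive powers at the divisors of 108:
101^1 ≡ 101
101^2 ≡ 64
101^3 ≡ 33
101^4 ≡ 63
101^6 ≡ 108
101^9 ≡ 76
101^12 ≡ 1
So ord_109(101) = 12, hence |⟨101⟩| = 12.
Index = |(Z/109Z)^×| / |⟨101⟩| = 108 / 12 = 9.

9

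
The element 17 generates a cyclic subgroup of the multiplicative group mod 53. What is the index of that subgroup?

By Lagrange's theorem, ord_53(17) divides φ(53) = 53 − 1 = 52 = 2^2 · 13.
Divisors of 52: 1, 2, 4, 13, 26, 52.
Test each divisor d:
17^1 ≡ 17
17^2 ≡ 24
17^4 ≡ 46
17^13 ≡ 52
17^26 ≡ 1
The order of 17 is 26, so the subgroup it generates has 26 elements.
Index = |(Z/53Z)^×| / |⟨17⟩| = 52 / 26 = 2.

2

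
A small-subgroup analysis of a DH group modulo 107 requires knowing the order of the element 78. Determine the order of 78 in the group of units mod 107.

106

Since 78 ∈ (Z/107Z)^×, its order divides φ(107) = 107 − 1 = 106 = 2 · 53.
Divisors of 106: 1, 2, 53, 106.
Test each divisor d:
78^1 ≡ 78 (mod 107)
78^2 ≡ 92 (mod 107)
78^53 ≡ 106 (mod 107)
78^106 ≡ 1 (mod 107) ✓
Therefore the multiplicative order of 78 modulo 107 is 106.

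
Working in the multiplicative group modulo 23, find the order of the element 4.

11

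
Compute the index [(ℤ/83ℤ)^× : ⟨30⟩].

2

By Lagrange's theorem, ord_83(30) divides φ(83) = 83 − 1 = 82 = 2 · 41.
Divisors of 82: 1, 2, 41, 82.
Compute 30^d (mod 83) for the divisors d until we hit 1:
30^1 ≡ 30
30^2 ≡ 70
30^41 ≡ 1
The order of 30 is 41, so the subgroup it generates has 41 elements.
[(Z/83Z)^× : ⟨30⟩] = 82/41 = 2.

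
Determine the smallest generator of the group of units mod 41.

6

φ(41) = 41 − 1 = 40 = 2^3 · 5.
Test candidates g = 2, 3, … against the prime factors q ∈ {2, 5} of φ(41): g is a generator iff g^(40/q) ≢ 1 for every such q.
g = 2: 2^20 ≡ 1 — hits 1, so not a primitive root.
g = 3: 3^20 ≡ 40; 3^8 ≡ 1 — hits 1, so not a primitive root.
g = 4: 4^20 ≡ 1 — hits 1, so not a primitive root.
g = 5: 5^20 ≡ 1 — hits 1, so not a primitive root.
g = 6: 6^20 ≡ 40; 6^8 ≡ 10 — none is 1, so 6 is a primitive root.
The smallest primitive root modulo 41 is 6.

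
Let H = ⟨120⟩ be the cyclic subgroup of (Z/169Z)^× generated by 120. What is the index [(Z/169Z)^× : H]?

4

By Lagrange's theorem, ord_169(120) divides φ(169) = φ(13^2) = 13·(13−1) = 156 = 2^2 · 3 · 13.
Divisors of 156: 1, 2, 3, 4, 6, 12, 13, 26, 39, 52, 78, 156.
Compute 120^d (mod 169) for the divisors d until we hit 1:
120^1 ≡ 120 (mod 169)
120^2 ≡ 35 (mod 169)
120^3 ≡ 144 (mod 169)
120^4 ≡ 42 (mod 169)
120^6 ≡ 118 (mod 169)
120^12 ≡ 66 (mod 169)
120^13 ≡ 146 (mod 169)
120^26 ≡ 22 (mod 169)
120^39 ≡ 1 (mod 169) ✓
So ord_169(120) = 39, hence |⟨120⟩| = 39.
The index is φ(169) / ord(120) = 156 / 39 = 4.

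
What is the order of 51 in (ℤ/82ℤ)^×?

ord(51) | φ(82) = φ(2)·φ(41) = 1·40 = 40 = 2^3 · 5.
Divisors of 40: 1, 2, 4, 5, 8, 10, 20, 40.
Test each divisor d:
51^1 ≡ 51 (mod 82)
51^2 ≡ 59 (mod 82)
51^4 ≡ 37 (mod 82)
51^5 ≡ 1 (mod 82) ✓
So ord_82(51) = 5.

5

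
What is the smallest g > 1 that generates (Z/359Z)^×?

7

φ(359) = 359 − 1 = 358 = 2 · 179.
Test candidates g = 2, 3, … against the prime factors q ∈ {2, 179} of φ(359): g is a generator iff g^(358/q) ≢ 1 for every such q.
g = 2: 2^179 ≡ 1 — hits 1, so not a primitive root.
g = 3: 3^179 ≡ 1 — hits 1, so not a primitive root.
g = 4: 4^179 ≡ 1 — hits 1, so not a primitive root.
g = 5: 5^179 ≡ 1 — hits 1, so not a primitive root.
g = 6: 6^179 ≡ 1 — hits 1, so not a primitive root.
g = 7: 7^179 ≡ 358; 7^2 ≡ 49 — none is 1, so 7 is a primitive root.
So 7 is the smallest generator of (Z/359Z)^×.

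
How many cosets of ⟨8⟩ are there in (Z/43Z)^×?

The order of 8 must divide φ(43) = 43 − 1 = 42 = 2 · 3 · 7.
Divisors of 42: 1, 2, 3, 6, 7, 14, 21, 42.
Test each divisor d:
8^1 ≡ 8 (mod 43)
8^2 ≡ 21 (mod 43)
8^3 ≡ 39 (mod 43)
8^6 ≡ 16 (mod 43)
8^7 ≡ 42 (mod 43)
8^14 ≡ 1 (mod 43) ✓
Thus |⟨8⟩| = ord(8) = 14.
Index = |(Z/43Z)^×| / |⟨8⟩| = 42 / 14 = 3.

3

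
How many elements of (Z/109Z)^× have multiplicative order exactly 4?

φ(109) = 109 − 1 = 108 = 2^2 · 3^3.
(Z/109Z)^× is cyclic (|G| = 108); a cyclic group of order m has exactly φ(d) elements of each order d | m, and none otherwise.
4 = 2^2 divides 108, and φ(4) = 2.

2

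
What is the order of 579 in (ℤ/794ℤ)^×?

396

Since 579 ∈ (Z/794Z)^×, its order divides φ(794) = φ(2)·φ(397) = 1·396 = 396 = 2^2 · 3^2 · 11.
Divisors of 396: 1, 2, 3, 4, 6, 9, 11, 12, 18, 22, 33, 36, 44, 66, 99, 132, 198, 396.
Check 579^d mod 794 for each divisor in increasing order:
579^1 ≡ 579 (mod 794)
579^2 ≡ 173 (mod 794)
579^3 ≡ 123 (mod 794)
579^4 ≡ 551 (mod 794)
579^6 ≡ 43 (mod 794)
579^9 ≡ 525 (mod 794)
579^11 ≡ 309 (mod 794)
579^12 ≡ 261 (mod 794)
579^18 ≡ 107 (mod 794)
579^22 ≡ 201 (mod 794)
579^33 ≡ 177 (mod 794)
579^36 ≡ 333 (mod 794)
579^44 ≡ 701 (mod 794)
579^66 ≡ 363 (mod 794)
579^99 ≡ 731 (mod 794)
579^132 ≡ 759 (mod 794)
579^198 ≡ 793 (mod 794)
579^396 ≡ 1 (mod 794) ✓
So ord_794(579) = 396.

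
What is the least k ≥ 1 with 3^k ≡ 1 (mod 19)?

18

By Lagrange's theorem, ord_19(3) divides φ(19) = 19 − 1 = 18 = 2 · 3^2.
Divisors of 18: 1, 2, 3, 6, 9, 18.
Test each divisor d:
3^1 ≡ 3
3^2 ≡ 9
3^3 ≡ 8
3^6 ≡ 7
3^9 ≡ 18
3^18 ≡ 1
The smallest such exponent is 18, so the order of 3 is 18.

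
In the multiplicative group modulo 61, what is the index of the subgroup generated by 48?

The order of 48 must divide φ(61) = 61 − 1 = 60 = 2^2 · 3 · 5.
Divisors of 60: 1, 2, 3, 4, 5, 6, 10, 12, 15, 20, 30, 60.
Check 48^d mod 61 for each divisor in increasing order:
48^1 ≡ 48 (mod 61)
48^2 ≡ 47 (mod 61)
48^3 ≡ 60 (mod 61)
48^4 ≡ 13 (mod 61)
48^5 ≡ 14 (mod 61)
48^6 ≡ 1 (mod 61) ✓
Thus |⟨48⟩| = ord(48) = 6.
The index is φ(61) / ord(48) = 60 / 6 = 10.

10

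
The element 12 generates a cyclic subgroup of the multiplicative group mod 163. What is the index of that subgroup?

1

ord(12) | φ(163) = 163 − 1 = 162 = 2 · 3^4.
Divisors of 162: 1, 2, 3, 6, 9, 18, 27, 54, 81, 162.
Compute 12^d (mod 163) for the divisors d until we hit 1:
12^1 ≡ 12
12^2 ≡ 144
12^3 ≡ 98
12^6 ≡ 150
12^9 ≡ 30
12^18 ≡ 85
12^27 ≡ 105
12^54 ≡ 104
12^81 ≡ 162
12^162 ≡ 1
So ord_163(12) = 162, hence |⟨12⟩| = 162.
Index = |(Z/163Z)^×| / |⟨12⟩| = 162 / 162 = 1.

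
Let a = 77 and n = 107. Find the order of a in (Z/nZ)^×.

106

The order of 77 must divide φ(107) = 107 − 1 = 106 = 2 · 53.
Divisors of 106: 1, 2, 53, 106.
Evaluate successive powers at the divisors of 106:
77^1 ≡ 77 (mod 107)
77^2 ≡ 44 (mod 107)
77^53 ≡ 106 (mod 107)
77^106 ≡ 1 (mod 107) ✓
So ord_107(77) = 106.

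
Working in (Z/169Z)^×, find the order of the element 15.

156

By Lagrange's theorem, ord_169(15) divides φ(169) = φ(13^2) = 13·(13−1) = 156 = 2^2 · 3 · 13.
Divisors of 156: 1, 2, 3, 4, 6, 12, 13, 26, 39, 52, 78, 156.
Evaluate successive powers at the divisors of 156:
15^1 ≡ 15 (mod 169)
15^2 ≡ 56 (mod 169)
15^3 ≡ 164 (mod 169)
15^4 ≡ 94 (mod 169)
15^6 ≡ 25 (mod 169)
15^12 ≡ 118 (mod 169)
15^13 ≡ 80 (mod 169)
15^26 ≡ 147 (mod 169)
15^39 ≡ 99 (mod 169)
15^52 ≡ 146 (mod 169)
15^78 ≡ 168 (mod 169)
15^156 ≡ 1 (mod 169) ✓
Hence ord(15) = 156.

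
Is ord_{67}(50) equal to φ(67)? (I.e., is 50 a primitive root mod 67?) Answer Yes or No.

Yes

φ(67) = 67 − 1 = 66 = 2 · 3 · 11.
Test 50^(66/q) mod 67 for each prime factor q of 66:
50^33 ≡ 66 (mod 67)  [q = 2: ≢ 1 ✓]
50^22 ≡ 37 (mod 67)  [q = 3: ≢ 1 ✓]
50^6 ≡ 15 (mod 67)  [q = 11: ≢ 1 ✓]
None equal 1, so ord_67(50) = 66: 50 is a primitive root.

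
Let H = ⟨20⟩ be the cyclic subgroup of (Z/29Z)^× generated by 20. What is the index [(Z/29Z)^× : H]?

4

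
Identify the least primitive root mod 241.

7

φ(241) = 241 − 1 = 240 = 2^4 · 3 · 5.
g is a primitive root iff g^(240/q) ≢ 1 (mod 241) for each prime q ∈ {2, 3, 5}.
g = 2: 2^120 ≡ 1 — hits 1, so not a primitive root.
g = 3: 3^120 ≡ 1 — hits 1, so not a primitive root.
g = 4: 4^120 ≡ 1 — hits 1, so not a primitive root.
g = 5: 5^120 ≡ 1 — hits 1, so not a primitive root.
g = 6: 6^120 ≡ 1 — hits 1, so not a primitive root.
g = 7: 7^120 ≡ 240; 7^80 ≡ 15; 7^48 ≡ 91 — none is 1, so 7 is a primitive root.
Hence the least primitive root of 241 is 7.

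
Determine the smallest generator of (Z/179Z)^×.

φ(179) = 179 − 1 = 178 = 2 · 89.
g is a primitive root iff g^(178/q) ≢ 1 (mod 179) for each prime q ∈ {2, 89}.
g = 2: 2^89 ≡ 178; 2^2 ≡ 4 — none is 1, so 2 is a primitive root.
So 2 is the smallest generator of (Z/179Z)^×.

2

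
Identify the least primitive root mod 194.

5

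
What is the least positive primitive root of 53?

2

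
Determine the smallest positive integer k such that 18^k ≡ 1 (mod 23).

11

ord(18) | φ(23) = 23 − 1 = 22 = 2 · 11.
Divisors of 22: 1, 2, 11, 22.
Test each divisor d:
18^1 ≡ 18
18^2 ≡ 2
18^11 ≡ 1
Hence ord(18) = 11.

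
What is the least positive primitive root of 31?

3

φ(31) = 31 − 1 = 30 = 2 · 3 · 5.
Test candidates g = 2, 3, … against the prime factors q ∈ {2, 3, 5} of φ(31): g is a generator iff g^(30/q) ≢ 1 for every such q.
g = 2: 2^15 ≡ 1 — hits 1, so not a primitive root.
g = 3: 3^15 ≡ 30; 3^10 ≡ 25; 3^6 ≡ 16 — none is 1, so 3 is a primitive root.
So 3 is the smallest generator of (Z/31Z)^×.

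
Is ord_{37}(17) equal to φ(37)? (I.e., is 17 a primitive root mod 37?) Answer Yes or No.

Yes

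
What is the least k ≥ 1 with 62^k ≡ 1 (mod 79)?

13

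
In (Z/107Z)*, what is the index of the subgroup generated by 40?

ord(40) | φ(107) = 107 − 1 = 106 = 2 · 53.
Divisors of 106: 1, 2, 53, 106.
Test each divisor d:
40^1 ≡ 40 (mod 107)
40^2 ≡ 102 (mod 107)
40^53 ≡ 1 (mod 107) ✓
So ord_107(40) = 53, hence |⟨40⟩| = 53.
The index is φ(107) / ord(40) = 106 / 53 = 2.

2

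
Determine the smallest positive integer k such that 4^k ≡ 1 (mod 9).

3

Since 4 ∈ (Z/9Z)^×, its order divides φ(9) = φ(3^2) = 3·(3−1) = 6 = 2 · 3.
Divisors of 6: 1, 2, 3, 6.
Compute 4^d (mod 9) for the divisors d until we hit 1:
4^1 ≡ 4 (mod 9)
4^2 ≡ 7 (mod 9)
4^3 ≡ 1 (mod 9) ✓
So ord_9(4) = 3.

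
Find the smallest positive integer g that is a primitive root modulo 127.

3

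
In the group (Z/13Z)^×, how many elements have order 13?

0

φ(13) = 13 − 1 = 12 = 2^2 · 3.
(Z/13Z)^× is cyclic (|G| = 12); a cyclic group of order m has exactly φ(d) elements of each order d | m, and none otherwise.
13 does not divide 12, so no element of (Z/13Z)^× has order 13.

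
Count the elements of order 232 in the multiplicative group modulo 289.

0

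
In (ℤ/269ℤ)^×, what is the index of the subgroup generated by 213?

4

The order of 213 must divide φ(269) = 269 − 1 = 268 = 2^2 · 67.
Divisors of 268: 1, 2, 4, 67, 134, 268.
Compute 213^d (mod 269) for the divisors d until we hit 1:
213^1 ≡ 213
213^2 ≡ 177
213^4 ≡ 125
213^67 ≡ 1
The order of 213 is 67, so the subgroup it generates has 67 elements.
[(Z/269Z)^× : ⟨213⟩] = 268/67 = 4.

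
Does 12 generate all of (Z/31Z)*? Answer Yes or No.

Yes

φ(31) = 31 − 1 = 30 = 2 · 3 · 5.
An element g generates (Z/31Z)^× iff g^(30/q) ≢ 1 (mod 31) for each prime q ∈ {2, 3, 5}.
12^15 ≡ 30 (mod 31)  [q = 2: ≢ 1 ✓]
12^10 ≡ 25 (mod 31)  [q = 3: ≢ 1 ✓]
12^6 ≡ 2 (mod 31)  [q = 5: ≢ 1 ✓]
None equal 1, so ord_31(12) = 30: 12 is a primitive root.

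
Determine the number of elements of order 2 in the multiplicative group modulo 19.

φ(19) = 19 − 1 = 18 = 2 · 3^2.
(Z/19Z)^× is cyclic (|G| = 18); a cyclic group of order m has exactly φ(d) elements of each order d | m, and none otherwise.
2 | 18, and φ(2) = 2 − 1 = 1.

1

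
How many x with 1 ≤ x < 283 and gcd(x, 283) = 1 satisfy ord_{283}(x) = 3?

2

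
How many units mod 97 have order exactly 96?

32

φ(97) = 97 − 1 = 96 = 2^5 · 3.
In a cyclic group of order 96, there are φ(d) elements of order d for each divisor d of 96, and zero for non-divisors.
96 = 2^5 · 3 divides 96, and φ(96) = 32.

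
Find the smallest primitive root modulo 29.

2

φ(29) = 29 − 1 = 28 = 2^2 · 7.
g is a primitive root iff g^(28/q) ≢ 1 (mod 29) for each prime q ∈ {2, 7}.
g = 2: 2^14 ≡ 28; 2^4 ≡ 16 — none is 1, so 2 is a primitive root.
The smallest primitive root modulo 29 is 2.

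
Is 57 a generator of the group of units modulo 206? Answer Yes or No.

No

φ(206) = φ(2)·φ(103) = 1·102 = 102 = 2 · 3 · 17.
An element g generates (Z/206Z)^× iff g^(102/q) ≢ 1 (mod 206) for each prime q ∈ {2, 3, 17}.
57^51 ≡ 205 (mod 206)  [q = 2: ≢ 1 ✓]
57^34 ≡ 149 (mod 206)  [q = 3: ≢ 1 ✓]
57^6 ≡ 1 (mod 206)  [q = 17: ≡ 1 ✗]
57^6 ≡ 1 shows ord(57) | 6, strictly less than φ(206); not a primitive root.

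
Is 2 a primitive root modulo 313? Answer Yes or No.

No

φ(313) = 313 − 1 = 312 = 2^3 · 3 · 13.
Test 2^(312/q) mod 313 for each prime factor q of 312:
2^156 ≡ 1 (mod 313)  [q = 2: ≡ 1 ✗]
2^104 ≡ 214 (mod 313)  [q = 3: ≢ 1 ✓]
2^24 ≡ 103 (mod 313)  [q = 13: ≢ 1 ✓]
The check at q = 2 fails, so 2 generates a proper subgroup.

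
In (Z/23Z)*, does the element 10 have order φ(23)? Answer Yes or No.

Yes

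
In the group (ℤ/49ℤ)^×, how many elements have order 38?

φ(49) = φ(7^2) = 7·(7−1) = 42 = 2 · 3 · 7.
(Z/49Z)^× is cyclic (|G| = 42); a cyclic group of order m has exactly φ(d) elements of each order d | m, and none otherwise.
Since 38 ∤ 42, the count is 0.

0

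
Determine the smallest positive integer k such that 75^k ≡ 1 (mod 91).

6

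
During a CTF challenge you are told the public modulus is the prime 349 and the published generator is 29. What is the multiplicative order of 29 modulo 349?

By Lagrange's theorem, ord_349(29) divides φ(349) = 349 − 1 = 348 = 2^2 · 3 · 29.
Divisors of 348: 1, 2, 3, 4, 6, 12, 29, 58, 87, 116, 174, 348.
Check 29^d mod 349 for each divisor in increasing order:
29^1 ≡ 29 (mod 349)
29^2 ≡ 143 (mod 349)
29^3 ≡ 308 (mod 349)
29^4 ≡ 207 (mod 349)
29^6 ≡ 285 (mod 349)
29^12 ≡ 257 (mod 349)
29^29 ≡ 227 (mod 349)
29^58 ≡ 226 (mod 349)
29^87 ≡ 348 (mod 349)
29^116 ≡ 122 (mod 349)
29^174 ≡ 1 (mod 349) ✓
Hence ord(29) = 174.

174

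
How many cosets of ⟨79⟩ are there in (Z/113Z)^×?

Since 79 ∈ (Z/113Z)^×, its order divides φ(113) = 113 − 1 = 112 = 2^4 · 7.
Divisors of 112: 1, 2, 4, 7, 8, 14, 16, 28, 56, 112.
Compute 79^d (mod 113) for the divisors d until we hit 1:
79^1 ≡ 79
79^2 ≡ 26
79^4 ≡ 111
79^7 ≡ 73
79^8 ≡ 4
79^14 ≡ 18
79^16 ≡ 16
79^28 ≡ 98
79^56 ≡ 112
79^112 ≡ 1
So ord_113(79) = 112, hence |⟨79⟩| = 112.
The index is φ(113) / ord(79) = 112 / 112 = 1.

1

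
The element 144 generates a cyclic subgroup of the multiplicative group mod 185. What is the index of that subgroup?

8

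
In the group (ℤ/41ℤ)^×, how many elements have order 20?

φ(41) = 41 − 1 = 40 = 2^3 · 5.
Since (Z/41Z)^× is cyclic of order 40, the number of elements of order d is φ(d) when d | 40 and 0 otherwise.
20 = 2^2 · 5 divides 40, and φ(20) = 8.

8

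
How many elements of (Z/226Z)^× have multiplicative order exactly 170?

0

φ(226) = φ(2)·φ(113) = 1·112 = 112 = 2^4 · 7.
(Z/226Z)^× is cyclic (|G| = 112); a cyclic group of order m has exactly φ(d) elements of each order d | m, and none otherwise.
Here 112 is not a multiple of 170, so there are no elements of order 170.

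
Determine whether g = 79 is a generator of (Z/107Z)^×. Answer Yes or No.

No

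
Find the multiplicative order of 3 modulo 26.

3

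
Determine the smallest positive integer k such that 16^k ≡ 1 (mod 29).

The order of 16 must divide φ(29) = 29 − 1 = 28 = 2^2 · 7.
Divisors of 28: 1, 2, 4, 7, 14, 28.
Check 16^d mod 29 for each divisor in increasing order:
16^1 ≡ 16
16^2 ≡ 24
16^4 ≡ 25
16^7 ≡ 1
The smallest such exponent is 7, so the order of 16 is 7.

7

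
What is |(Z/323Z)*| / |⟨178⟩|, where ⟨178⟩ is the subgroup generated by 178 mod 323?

12

ord(178) | φ(323) = φ(17·19) = (17−1)·(19−1) = 16·18 = 288 = 2^5 · 3^2.
Divisors of 288: 1, 2, 3, 4, 6, 8, 9, 12, 16, 18, 24, 32, 36, 48, 72, 96, 144, 288.
Evaluate successive powers at the divisors of 288:
178^1 ≡ 178
178^2 ≡ 30
178^3 ≡ 172
178^4 ≡ 254
178^6 ≡ 191
178^8 ≡ 239
178^9 ≡ 229
178^12 ≡ 305
178^16 ≡ 273
178^18 ≡ 115
178^24 ≡ 1
So ord_323(178) = 24, hence |⟨178⟩| = 24.
The index is φ(323) / ord(178) = 288 / 24 = 12.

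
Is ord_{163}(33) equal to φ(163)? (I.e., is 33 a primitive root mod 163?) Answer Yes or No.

No

φ(163) = 163 − 1 = 162 = 2 · 3^4.
An element g generates (Z/163Z)^× iff g^(162/q) ≢ 1 (mod 163) for each prime q ∈ {2, 3}.
33^81 ≡ 1 (mod 163)  [q = 2: ≡ 1 ✗]
33^54 ≡ 104 (mod 163)  [q = 3: ≢ 1 ✓]
The check at q = 2 fails, so 33 generates a proper subgroup.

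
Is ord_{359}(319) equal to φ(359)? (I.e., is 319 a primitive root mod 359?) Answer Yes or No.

Yes

φ(359) = 359 − 1 = 358 = 2 · 179.
319 is a primitive root mod 359 iff 319^(φ(359)/q) ≢ 1 for every prime q | φ(359), i.e. q ∈ {2, 179}.
319^179 ≡ 358 (mod 359)  [q = 2: ≢ 1 ✓]
319^2 ≡ 164 (mod 359)  [q = 179: ≢ 1 ✓]
Every test exponent gives a nontrivial residue, hence 319 generates the full group.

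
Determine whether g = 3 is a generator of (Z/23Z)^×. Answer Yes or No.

φ(23) = 23 − 1 = 22 = 2 · 11.
3 is a primitive root mod 23 iff 3^(φ(23)/q) ≢ 1 for every prime q | φ(23), i.e. q ∈ {2, 11}.
3^11 ≡ 1 (mod 23)  [q = 2: ≡ 1 ✗]
3^2 ≡ 9 (mod 23)  [q = 11: ≢ 1 ✓]
3^11 ≡ 1 shows ord(3) | 11, strictly less than φ(23); not a primitive root.

No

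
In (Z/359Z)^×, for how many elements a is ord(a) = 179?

178

φ(359) = 359 − 1 = 358 = 2 · 179.
Since (Z/359Z)^× is cyclic of order 358, the number of elements of order d is φ(d) when d | 358 and 0 otherwise.
179 | 358, and φ(179) = 179 − 1 = 178.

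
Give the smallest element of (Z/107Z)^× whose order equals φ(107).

2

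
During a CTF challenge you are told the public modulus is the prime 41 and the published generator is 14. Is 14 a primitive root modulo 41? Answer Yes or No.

No

φ(41) = 41 − 1 = 40 = 2^3 · 5.
14 is a primitive root mod 41 iff 14^(φ(41)/q) ≢ 1 for every prime q | φ(41), i.e. q ∈ {2, 5}.
14^20 ≡ 40 (mod 41)  [q = 2: ≢ 1 ✓]
14^8 ≡ 1 (mod 41)  [q = 5: ≡ 1 ✗]
Since 14^8 ≡ 1, the order of 14 divides 8 < 40, so 14 is not a primitive root.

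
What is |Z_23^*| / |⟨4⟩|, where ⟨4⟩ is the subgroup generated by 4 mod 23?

2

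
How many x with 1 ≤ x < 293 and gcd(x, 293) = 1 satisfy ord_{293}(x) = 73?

φ(293) = 293 − 1 = 292 = 2^2 · 73.
(Z/293Z)^× is cyclic (|G| = 292); a cyclic group of order m has exactly φ(d) elements of each order d | m, and none otherwise.
73 | 292, and φ(73) = 73 − 1 = 72.

72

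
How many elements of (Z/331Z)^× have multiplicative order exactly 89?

0

φ(331) = 331 − 1 = 330 = 2 · 3 · 5 · 11.
In a cyclic group of order 330, there are φ(d) elements of order d for each divisor d of 330, and zero for non-divisors.
Here 330 is not a multiple of 89, so there are no elements of order 89.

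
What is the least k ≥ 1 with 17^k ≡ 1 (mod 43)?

ord(17) | φ(43) = 43 − 1 = 42 = 2 · 3 · 7.
Divisors of 42: 1, 2, 3, 6, 7, 14, 21, 42.
Check 17^d mod 43 for each divisor in increasing order:
17^1 ≡ 17 (mod 43)
17^2 ≡ 31 (mod 43)
17^3 ≡ 11 (mod 43)
17^6 ≡ 35 (mod 43)
17^7 ≡ 36 (mod 43)
17^14 ≡ 6 (mod 43)
17^21 ≡ 1 (mod 43) ✓
So ord_43(17) = 21.

21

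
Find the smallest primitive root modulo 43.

3

φ(43) = 43 − 1 = 42 = 2 · 3 · 7.
Test candidates g = 2, 3, … against the prime factors q ∈ {2, 3, 7} of φ(43): g is a generator iff g^(42/q) ≢ 1 for every such q.
g = 2: 2^21 ≡ 42; 2^14 ≡ 1 — hits 1, so not a primitive root.
g = 3: 3^21 ≡ 42; 3^14 ≡ 36; 3^6 ≡ 41 — none is 1, so 3 is a primitive root.
Hence the least primitive root of 43 is 3.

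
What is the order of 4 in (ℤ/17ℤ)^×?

4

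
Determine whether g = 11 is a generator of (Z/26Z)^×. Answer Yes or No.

φ(26) = φ(2)·φ(13) = 1·12 = 12 = 2^2 · 3.
An element g generates (Z/26Z)^× iff g^(12/q) ≢ 1 (mod 26) for each prime q ∈ {2, 3}.
11^6 ≡ 25 (mod 26)  [q = 2: ≢ 1 ✓]
11^4 ≡ 3 (mod 26)  [q = 3: ≢ 1 ✓]
None equal 1, so ord_26(11) = 12: 11 is a primitive root.

Yes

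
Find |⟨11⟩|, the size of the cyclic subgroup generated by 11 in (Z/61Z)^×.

By Lagrange's theorem, ord_61(11) divides φ(61) = 61 − 1 = 60 = 2^2 · 3 · 5.
Divisors of 60: 1, 2, 3, 4, 5, 6, 10, 12, 15, 20, 30, 60.
Compute 11^d (mod 61) for the divisors d until we hit 1:
11^1 ≡ 11
11^2 ≡ 60
11^3 ≡ 50
11^4 ≡ 1
So ord_61(11) = 4.

4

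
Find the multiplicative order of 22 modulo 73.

8

ord(22) | φ(73) = 73 − 1 = 72 = 2^3 · 3^2.
Divisors of 72: 1, 2, 3, 4, 6, 8, 9, 12, 18, 24, 36, 72.
Test each divisor d:
22^1 ≡ 22 (mod 73)
22^2 ≡ 46 (mod 73)
22^3 ≡ 63 (mod 73)
22^4 ≡ 72 (mod 73)
22^6 ≡ 27 (mod 73)
22^8 ≡ 1 (mod 73) ✓
Therefore the multiplicative order of 22 modulo 73 is 8.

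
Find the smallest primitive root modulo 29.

2

φ(29) = 29 − 1 = 28 = 2^2 · 7.
Test candidates g = 2, 3, … against the prime factors q ∈ {2, 7} of φ(29): g is a generator iff g^(28/q) ≢ 1 for every such q.
g = 2: 2^14 ≡ 28; 2^4 ≡ 16 — none is 1, so 2 is a primitive root.
The smallest primitive root modulo 29 is 2.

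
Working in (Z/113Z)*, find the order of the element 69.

8

Since 69 ∈ (Z/113Z)^×, its order divides φ(113) = 113 − 1 = 112 = 2^4 · 7.
Divisors of 112: 1, 2, 4, 7, 8, 14, 16, 28, 56, 112.
Evaluate successive powers at the divisors of 112:
69^1 ≡ 69 (mod 113)
69^2 ≡ 15 (mod 113)
69^4 ≡ 112 (mod 113)
69^7 ≡ 95 (mod 113)
69^8 ≡ 1 (mod 113) ✓
So ord_113(69) = 8.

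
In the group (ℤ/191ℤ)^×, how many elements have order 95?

72

φ(191) = 191 − 1 = 190 = 2 · 5 · 19.
(Z/191Z)^× is cyclic (|G| = 190); a cyclic group of order m has exactly φ(d) elements of each order d | m, and none otherwise.
95 = 5 · 19 divides 190, and φ(95) = 72.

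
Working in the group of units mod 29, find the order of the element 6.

14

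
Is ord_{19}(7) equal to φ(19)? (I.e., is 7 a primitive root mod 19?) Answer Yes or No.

φ(19) = 19 − 1 = 18 = 2 · 3^2.
It suffices to check that the order of 7 is not a proper divisor of 18: compute 7^(18/q) for q ∈ {2, 3}.
7^9 ≡ 1 (mod 19)  [q = 2: ≡ 1 ✗]
7^6 ≡ 1 (mod 19)  [q = 3: ≡ 1 ✗]
The check at q = 2 fails, so 7 generates a proper subgroup.

No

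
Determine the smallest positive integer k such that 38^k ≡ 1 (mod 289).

4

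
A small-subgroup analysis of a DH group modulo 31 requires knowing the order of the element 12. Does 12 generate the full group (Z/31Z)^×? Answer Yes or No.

φ(31) = 31 − 1 = 30 = 2 · 3 · 5.
An element g generates (Z/31Z)^× iff g^(30/q) ≢ 1 (mod 31) for each prime q ∈ {2, 3, 5}.
12^15 ≡ 30 (mod 31)  [q = 2: ≢ 1 ✓]
12^10 ≡ 25 (mod 31)  [q = 3: ≢ 1 ✓]
12^6 ≡ 2 (mod 31)  [q = 5: ≢ 1 ✓]
Every test exponent gives a nontrivial residue, hence 12 generates the full group.

Yes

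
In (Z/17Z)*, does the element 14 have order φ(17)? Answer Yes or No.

Yes

φ(17) = 17 − 1 = 16 = 2^4.
14 is a primitive root mod 17 iff 14^(φ(17)/q) ≢ 1 for every prime q | φ(17), i.e. q ∈ {2}.
14^8 ≡ 16 (mod 17)  [q = 2: ≢ 1 ✓]
Every test exponent gives a nontrivial residue, hence 14 generates the full group.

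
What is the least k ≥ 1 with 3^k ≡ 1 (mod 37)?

By Lagrange's theorem, ord_37(3) divides φ(37) = 37 − 1 = 36 = 2^2 · 3^2.
Divisors of 36: 1, 2, 3, 4, 6, 9, 12, 18, 36.
Evaluate successive powers at the divisors of 36:
3^1 ≡ 3 (mod 37)
3^2 ≡ 9 (mod 37)
3^3 ≡ 27 (mod 37)
3^4 ≡ 7 (mod 37)
3^6 ≡ 26 (mod 37)
3^9 ≡ 36 (mod 37)
3^12 ≡ 10 (mod 37)
3^18 ≡ 1 (mod 37) ✓
Therefore the multiplicative order of 3 modulo 37 is 18.

18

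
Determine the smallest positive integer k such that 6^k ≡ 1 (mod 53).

The order of 6 must divide φ(53) = 53 − 1 = 52 = 2^2 · 13.
Divisors of 52: 1, 2, 4, 13, 26, 52.
Test each divisor d:
6^1 ≡ 6 (mod 53)
6^2 ≡ 36 (mod 53)
6^4 ≡ 24 (mod 53)
6^13 ≡ 52 (mod 53)
6^26 ≡ 1 (mod 53) ✓
The smallest such exponent is 26, so the order of 6 is 26.

26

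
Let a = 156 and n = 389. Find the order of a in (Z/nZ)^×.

By Lagrange's theorem, ord_389(156) divides φ(389) = 389 − 1 = 388 = 2^2 · 97.
Divisors of 388: 1, 2, 4, 97, 194, 388.
Compute 156^d (mod 389) for the divisors d until we hit 1:
156^1 ≡ 156 (mod 389)
156^2 ≡ 218 (mod 389)
156^4 ≡ 66 (mod 389)
156^97 ≡ 115 (mod 389)
156^194 ≡ 388 (mod 389)
156^388 ≡ 1 (mod 389) ✓
Hence ord(156) = 388.

388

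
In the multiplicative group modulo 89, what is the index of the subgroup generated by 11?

4

By Lagrange's theorem, ord_89(11) divides φ(89) = 89 − 1 = 88 = 2^3 · 11.
Divisors of 88: 1, 2, 4, 8, 11, 22, 44, 88.
Test each divisor d:
11^1 ≡ 11
11^2 ≡ 32
11^4 ≡ 45
11^8 ≡ 67
11^11 ≡ 88
11^22 ≡ 1
So ord_89(11) = 22, hence |⟨11⟩| = 22.
The index is φ(89) / ord(11) = 88 / 22 = 4.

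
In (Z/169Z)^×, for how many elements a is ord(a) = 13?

12

φ(169) = φ(13^2) = 13·(13−1) = 156 = 2^2 · 3 · 13.
Since (Z/169Z)^× is cyclic of order 156, the number of elements of order d is φ(d) when d | 156 and 0 otherwise.
13 | 156, and φ(13) = 13 − 1 = 12.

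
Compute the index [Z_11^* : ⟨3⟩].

The order of 3 must divide φ(11) = 11 − 1 = 10 = 2 · 5.
Divisors of 10: 1, 2, 5, 10.
Check 3^d mod 11 for each divisor in increasing order:
3^1 ≡ 3 (mod 11)
3^2 ≡ 9 (mod 11)
3^5 ≡ 1 (mod 11) ✓
So ord_11(3) = 5, hence |⟨3⟩| = 5.
The index is φ(11) / ord(3) = 10 / 5 = 2.

2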